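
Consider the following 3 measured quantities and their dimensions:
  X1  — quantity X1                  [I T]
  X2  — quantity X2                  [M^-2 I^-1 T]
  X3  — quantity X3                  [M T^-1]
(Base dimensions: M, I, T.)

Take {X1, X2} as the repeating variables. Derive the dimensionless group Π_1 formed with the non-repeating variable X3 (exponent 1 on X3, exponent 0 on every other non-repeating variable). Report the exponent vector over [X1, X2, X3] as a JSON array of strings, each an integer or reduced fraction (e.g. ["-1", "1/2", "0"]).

Dimensional matrix (M×I×T by X1×X2×X3):
  M: [ 0 -2  1]
  I: [ 1 -1  0]
  T: [ 1  1 -1]
RREF → pivots at {X1,X2} ⇒ r = 2
Repeat: X1,X2; free: X3
RREF:
  r0: [   1    0 -1/2]
  r1: [   0    1 -1/2]
  r2: [   0    0    0]
Fix exponent of X3 at 1; solve each RREF row for its pivot's exponent:
  r0: exp(X1) + (-1/2)·1 = 0 ⇒ exp(X1) = 1/2
  r1: exp(X2) + (-1/2)·1 = 0 ⇒ exp(X2) = 1/2
Π_1 = X1^(1/2) · X2^(1/2) · X3

["1/2", "1/2", "1"]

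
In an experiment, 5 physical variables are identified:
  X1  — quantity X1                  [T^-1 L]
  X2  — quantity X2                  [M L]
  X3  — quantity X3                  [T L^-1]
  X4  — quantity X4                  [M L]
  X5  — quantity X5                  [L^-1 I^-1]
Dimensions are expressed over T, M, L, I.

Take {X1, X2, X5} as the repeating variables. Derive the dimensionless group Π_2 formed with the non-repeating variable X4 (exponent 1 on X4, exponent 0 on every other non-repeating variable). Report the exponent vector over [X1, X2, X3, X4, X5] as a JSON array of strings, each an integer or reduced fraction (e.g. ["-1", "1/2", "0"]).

["0", "-1", "0", "1", "0"]

Write exponents as rows T,M,L,I / cols X1,X2,X3,X4,X5:
  T: [-1  0  1  0  0]
  M: [ 0  1  0  1  0]
  L: [ 1  1 -1  1 -1]
  I: [ 0  0  0  0 -1]
Row reduction gives pivot columns X1,X2,X5; rank = 3
Pivot set = {X1,X2,X5}, free = {X3,X4}
RREF:
  r0: [   1    0   -1    0    0]
  r1: [   0    1    0    1    0]
  r2: [   0    0    0    0    1]
  r3: [   0    0    0    0    0]
Fix exponent of X4 at 1, X3 at 0; solve each RREF row for its pivot's exponent:
  r0: exp(X1) + (0)·1 = 0 ⇒ exp(X1) = 0
  r1: exp(X2) + (1)·1 = 0 ⇒ exp(X2) = -1
  r2: exp(X5) + (0)·1 = 0 ⇒ exp(X5) = 0
Π_2 = X2^-1 · X4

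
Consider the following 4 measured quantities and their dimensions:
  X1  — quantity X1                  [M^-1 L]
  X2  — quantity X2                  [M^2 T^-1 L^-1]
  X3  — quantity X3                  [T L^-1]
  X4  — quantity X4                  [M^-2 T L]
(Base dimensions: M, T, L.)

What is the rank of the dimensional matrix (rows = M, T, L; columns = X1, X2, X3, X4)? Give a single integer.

2

Dimensional matrix (M×T×L by X1×X2×X3×X4):
  M: [-1  2  0 -2]
  T: [ 0 -1  1  1]
  L: [ 1 -1 -1  1]
Row reduction gives pivot columns X1,X2; rank = 2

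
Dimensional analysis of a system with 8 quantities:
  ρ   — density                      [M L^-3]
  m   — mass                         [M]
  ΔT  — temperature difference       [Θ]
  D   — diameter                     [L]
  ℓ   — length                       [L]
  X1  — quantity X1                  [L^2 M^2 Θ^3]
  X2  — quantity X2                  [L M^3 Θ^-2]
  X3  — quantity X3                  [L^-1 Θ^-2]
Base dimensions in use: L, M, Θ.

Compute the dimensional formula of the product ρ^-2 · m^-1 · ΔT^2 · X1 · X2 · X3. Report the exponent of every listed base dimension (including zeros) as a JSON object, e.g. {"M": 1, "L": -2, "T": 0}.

Exponent matrix [L,M,Θ] × [ρ,m,ΔT,D,ℓ,X1,X2,X3]:
  L: [-3  0  0  1  1  2  1 -1]
  M: [ 1  1  0  0  0  2  3  0]
  Θ: [ 0  0  1  0  0  3 -2 -2]
  [L]: (-2)·-3+(-1)·0+(2)·0+(1)·2+(1)·1+(1)·-1 = 8
  [M]: (-2)·1+(-1)·1+(2)·0+(1)·2+(1)·3+(1)·0 = 2
  [Θ]: (-2)·0+(-1)·0+(2)·1+(1)·3+(1)·-2+(1)·-2 = 1
⇒ L^8 M^2 Θ

{"L": 8, "M": 2, "Θ": 1}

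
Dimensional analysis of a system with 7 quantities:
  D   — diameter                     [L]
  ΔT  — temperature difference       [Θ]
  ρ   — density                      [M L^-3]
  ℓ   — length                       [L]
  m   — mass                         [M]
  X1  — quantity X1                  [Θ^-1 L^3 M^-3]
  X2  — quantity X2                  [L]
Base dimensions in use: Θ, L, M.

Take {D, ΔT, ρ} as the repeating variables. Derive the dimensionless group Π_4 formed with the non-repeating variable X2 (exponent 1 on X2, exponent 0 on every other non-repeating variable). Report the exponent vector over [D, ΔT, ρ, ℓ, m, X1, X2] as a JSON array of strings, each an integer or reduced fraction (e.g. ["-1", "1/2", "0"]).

["-1", "0", "0", "0", "0", "0", "1"]

Write exponents as rows Θ,L,M / cols D,ΔT,ρ,ℓ,m,X1,X2:
  Θ: [ 0  1  0  0  0 -1  0]
  L: [ 1  0 -3  1  0  3  1]
  M: [ 0  0  1  0  1 -3  0]
Echelon form has 3 nonzero rows (pivots: D,ΔT,ρ)
Pivot set = {D,ΔT,ρ}, free = {ℓ,m,X1,X2}
RREF:
  r0: [   1    0    0    1    3   -6    1]
  r1: [   0    1    0    0    0   -1    0]
  r2: [   0    0    1    0    1   -3    0]
Fix exponent of X2 at 1, ℓ at 0, m at 0, X1 at 0; solve each RREF row for its pivot's exponent:
  r0: exp(D) + (1)·1 = 0 ⇒ exp(D) = -1
  r1: exp(ΔT) + (0)·1 = 0 ⇒ exp(ΔT) = 0
  r2: exp(ρ) + (0)·1 = 0 ⇒ exp(ρ) = 0
Π_4 = D^-1 · X2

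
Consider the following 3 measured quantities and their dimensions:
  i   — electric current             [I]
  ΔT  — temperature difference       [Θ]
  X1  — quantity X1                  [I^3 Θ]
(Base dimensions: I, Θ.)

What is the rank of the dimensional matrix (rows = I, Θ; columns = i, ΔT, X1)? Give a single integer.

Dimensional matrix (I×Θ by i×ΔT×X1):
  I: [ 1  0  3]
  Θ: [ 0  1  1]
Row reduction gives pivot columns i,ΔT; rank = 2

2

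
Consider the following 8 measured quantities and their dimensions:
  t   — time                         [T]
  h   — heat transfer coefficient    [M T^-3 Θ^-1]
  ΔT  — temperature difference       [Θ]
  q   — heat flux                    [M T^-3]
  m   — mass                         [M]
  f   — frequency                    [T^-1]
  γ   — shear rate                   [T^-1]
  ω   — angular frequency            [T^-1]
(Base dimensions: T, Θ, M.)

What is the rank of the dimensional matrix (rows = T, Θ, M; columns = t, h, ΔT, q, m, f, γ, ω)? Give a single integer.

Dimensional matrix (T×Θ×M by t×h×ΔT×q×m×f×γ×ω):
  T: [ 1 -3  0 -3  0 -1 -1 -1]
  Θ: [ 0 -1  1  0  0  0  0  0]
  M: [ 0  1  0  1  1  0  0  0]
Row reduction gives pivot columns t,h,ΔT; rank = 3

3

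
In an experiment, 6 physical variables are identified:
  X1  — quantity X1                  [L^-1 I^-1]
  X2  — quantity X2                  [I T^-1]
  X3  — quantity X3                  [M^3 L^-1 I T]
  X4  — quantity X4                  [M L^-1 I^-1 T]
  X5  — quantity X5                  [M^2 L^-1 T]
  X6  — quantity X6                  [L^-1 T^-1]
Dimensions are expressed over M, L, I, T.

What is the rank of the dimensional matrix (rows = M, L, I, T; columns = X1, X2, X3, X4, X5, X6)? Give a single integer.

3

Write exponents as rows M,L,I,T / cols X1,X2,X3,X4,X5,X6:
  M: [ 0  0  3  1  2  0]
  L: [-1  0 -1 -1 -1 -1]
  I: [-1  1  1 -1  0  0]
  T: [ 0 -1  1  1  1 -1]
Row reduction gives pivot columns X1,X2,X3; rank = 3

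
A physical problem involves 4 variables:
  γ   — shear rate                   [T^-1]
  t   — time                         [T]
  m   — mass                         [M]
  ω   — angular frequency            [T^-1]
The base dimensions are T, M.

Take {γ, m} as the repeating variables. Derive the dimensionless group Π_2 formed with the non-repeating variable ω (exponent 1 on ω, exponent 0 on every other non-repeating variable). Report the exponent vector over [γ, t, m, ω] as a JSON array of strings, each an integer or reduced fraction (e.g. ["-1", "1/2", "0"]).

["-1", "0", "0", "1"]

Write exponents as rows T,M / cols γ,t,m,ω:
  T: [-1  1  0 -1]
  M: [ 0  0  1  0]
RREF → pivots at {γ,m} ⇒ r = 2
Pivot set = {γ,m}, free = {t,ω}
RREF:
  r0: [   1   -1    0    1]
  r1: [   0    0    1    0]
Fix exponent of ω at 1, t at 0; solve each RREF row for its pivot's exponent:
  r0: exp(γ) + (1)·1 = 0 ⇒ exp(γ) = -1
  r1: exp(m) + (0)·1 = 0 ⇒ exp(m) = 0
Π_2 = γ^-1 · ω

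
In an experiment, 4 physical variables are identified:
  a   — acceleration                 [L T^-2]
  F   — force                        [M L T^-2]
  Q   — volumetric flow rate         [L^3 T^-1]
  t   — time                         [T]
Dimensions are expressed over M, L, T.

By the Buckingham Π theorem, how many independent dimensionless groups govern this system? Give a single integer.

Write exponents as rows M,L,T / cols a,F,Q,t:
  M: [ 0  1  0  0]
  L: [ 1  1  3  0]
  T: [-2 -2 -1  1]
Row reduction gives pivot columns a,F,Q; rank = 3
4 vars − rank 3 = 1 Π group

1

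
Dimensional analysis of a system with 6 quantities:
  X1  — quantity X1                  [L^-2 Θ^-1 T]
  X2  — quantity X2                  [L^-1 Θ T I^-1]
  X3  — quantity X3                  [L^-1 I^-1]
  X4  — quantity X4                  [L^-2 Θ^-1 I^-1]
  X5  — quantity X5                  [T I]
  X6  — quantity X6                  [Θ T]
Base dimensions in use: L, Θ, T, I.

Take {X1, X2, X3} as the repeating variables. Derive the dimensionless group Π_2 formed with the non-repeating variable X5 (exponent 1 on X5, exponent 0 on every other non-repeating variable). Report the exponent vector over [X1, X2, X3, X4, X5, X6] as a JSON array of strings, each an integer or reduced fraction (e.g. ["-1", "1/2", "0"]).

["-1/2", "-1/2", "3/2", "0", "1", "0"]

Dimensional matrix (L×Θ×T×I by X1×X2×X3×X4×X5×X6):
  L: [-2 -1 -1 -2  0  0]
  Θ: [-1  1  0 -1  0  1]
  T: [ 1  1  0  0  1  1]
  I: [ 0 -1 -1 -1  1  0]
Row reduction gives pivot columns X1,X2,X3; rank = 3
Pivot set = {X1,X2,X3}, free = {X4,X5,X6}
RREF:
  r0: [   1    0    0  1/2  1/2    0]
  r1: [   0    1    0 -1/2  1/2    1]
  r2: [   0    0    1  3/2 -3/2   -1]
  r3: [   0    0    0    0    0    0]
Fix exponent of X5 at 1, X4 at 0, X6 at 0; solve each RREF row for its pivot's exponent:
  r0: exp(X1) + (1/2)·1 = 0 ⇒ exp(X1) = -1/2
  r1: exp(X2) + (1/2)·1 = 0 ⇒ exp(X2) = -1/2
  r2: exp(X3) + (-3/2)·1 = 0 ⇒ exp(X3) = 3/2
Π_2 = X1^(-1/2) · X2^(-1/2) · X3^(3/2) · X5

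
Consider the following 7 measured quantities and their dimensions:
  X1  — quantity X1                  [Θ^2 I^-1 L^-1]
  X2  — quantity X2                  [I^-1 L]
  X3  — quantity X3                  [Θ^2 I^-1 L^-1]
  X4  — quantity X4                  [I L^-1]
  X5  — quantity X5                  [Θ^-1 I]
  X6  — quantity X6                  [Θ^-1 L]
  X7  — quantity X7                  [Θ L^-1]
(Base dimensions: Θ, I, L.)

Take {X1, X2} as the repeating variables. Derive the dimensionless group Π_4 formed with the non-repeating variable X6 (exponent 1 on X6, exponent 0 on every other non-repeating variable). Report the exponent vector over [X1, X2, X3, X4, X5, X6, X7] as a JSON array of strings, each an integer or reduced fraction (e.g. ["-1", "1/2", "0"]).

Exponent matrix [Θ,I,L] × [X1,X2,X3,X4,X5,X6,X7]:
  Θ: [ 2  0  2  0 -1 -1  1]
  I: [-1 -1 -1  1  1  0  0]
  L: [-1  1 -1 -1  0  1 -1]
Row reduction gives pivot columns X1,X2; rank = 2
Pivot set = {X1,X2}, free = {X3,X4,X5,X6,X7}
RREF:
  r0: [   1    0    1    0 -1/2 -1/2  1/2]
  r1: [   0    1    0   -1 -1/2  1/2 -1/2]
  r2: [   0    0    0    0    0    0    0]
Fix exponent of X6 at 1, X3 at 0, X4 at 0, X5 at 0, X7 at 0; solve each RREF row for its pivot's exponent:
  r0: exp(X1) + (-1/2)·1 = 0 ⇒ exp(X1) = 1/2
  r1: exp(X2) + (1/2)·1 = 0 ⇒ exp(X2) = -1/2
Π_4 = X1^(1/2) · X2^(-1/2) · X6

["1/2", "-1/2", "0", "0", "0", "1", "0"]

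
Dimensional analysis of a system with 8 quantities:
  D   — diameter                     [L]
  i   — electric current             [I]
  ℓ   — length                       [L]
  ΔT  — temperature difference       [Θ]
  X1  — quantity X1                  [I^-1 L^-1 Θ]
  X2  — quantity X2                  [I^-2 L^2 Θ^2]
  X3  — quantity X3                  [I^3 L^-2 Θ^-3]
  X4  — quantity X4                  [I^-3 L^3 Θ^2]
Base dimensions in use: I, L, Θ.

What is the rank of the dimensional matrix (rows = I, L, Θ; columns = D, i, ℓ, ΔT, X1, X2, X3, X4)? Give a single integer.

Write exponents as rows I,L,Θ / cols D,i,ℓ,ΔT,X1,X2,X3,X4:
  I: [ 0  1  0  0 -1 -2  3 -3]
  L: [ 1  0  1  0 -1  2 -2  3]
  Θ: [ 0  0  0  1  1  2 -3  2]
RREF → pivots at {D,i,ΔT} ⇒ r = 3

3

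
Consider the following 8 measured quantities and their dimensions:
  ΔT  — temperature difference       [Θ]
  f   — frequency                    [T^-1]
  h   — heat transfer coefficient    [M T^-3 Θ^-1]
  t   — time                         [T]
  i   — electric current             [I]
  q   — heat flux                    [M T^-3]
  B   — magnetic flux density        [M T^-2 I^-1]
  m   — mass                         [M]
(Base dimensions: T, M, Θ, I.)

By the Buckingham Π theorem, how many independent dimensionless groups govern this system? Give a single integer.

Write exponents as rows T,M,Θ,I / cols ΔT,f,h,t,i,q,B,m:
  T: [ 0 -1 -3  1  0 -3 -2  0]
  M: [ 0  0  1  0  0  1  1  1]
  Θ: [ 1  0 -1  0  0  0  0  0]
  I: [ 0  0  0  0  1  0 -1  0]
Echelon form has 4 nonzero rows (pivots: ΔT,f,h,i)
8 vars − rank 4 = 4 Π groups

4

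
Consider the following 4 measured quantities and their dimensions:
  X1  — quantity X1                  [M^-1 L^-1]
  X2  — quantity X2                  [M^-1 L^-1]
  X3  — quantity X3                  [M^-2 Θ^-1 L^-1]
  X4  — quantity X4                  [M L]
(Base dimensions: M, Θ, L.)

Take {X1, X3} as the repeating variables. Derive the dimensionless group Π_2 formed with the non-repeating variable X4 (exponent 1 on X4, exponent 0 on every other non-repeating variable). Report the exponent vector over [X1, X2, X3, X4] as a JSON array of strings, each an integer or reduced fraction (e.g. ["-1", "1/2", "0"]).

["1", "0", "0", "1"]

Exponent matrix [M,Θ,L] × [X1,X2,X3,X4]:
  M: [-1 -1 -2  1]
  Θ: [ 0  0 -1  0]
  L: [-1 -1 -1  1]
Echelon form has 2 nonzero rows (pivots: X1,X3)
Pivot set = {X1,X3}, free = {X2,X4}
RREF:
  r0: [   1    1    0   -1]
  r1: [   0    0    1    0]
  r2: [   0    0    0    0]
Fix exponent of X4 at 1, X2 at 0; solve each RREF row for its pivot's exponent:
  r0: exp(X1) + (-1)·1 = 0 ⇒ exp(X1) = 1
  r1: exp(X3) + (0)·1 = 0 ⇒ exp(X3) = 0
Π_2 = X1 · X4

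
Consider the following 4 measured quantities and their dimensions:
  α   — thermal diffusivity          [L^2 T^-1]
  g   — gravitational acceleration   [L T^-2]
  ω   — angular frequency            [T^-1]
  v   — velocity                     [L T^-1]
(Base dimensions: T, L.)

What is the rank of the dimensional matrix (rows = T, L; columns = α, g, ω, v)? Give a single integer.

2

Write exponents as rows T,L / cols α,g,ω,v:
  T: [-1 -2 -1 -1]
  L: [ 2  1  0  1]
Row reduction gives pivot columns α,g; rank = 2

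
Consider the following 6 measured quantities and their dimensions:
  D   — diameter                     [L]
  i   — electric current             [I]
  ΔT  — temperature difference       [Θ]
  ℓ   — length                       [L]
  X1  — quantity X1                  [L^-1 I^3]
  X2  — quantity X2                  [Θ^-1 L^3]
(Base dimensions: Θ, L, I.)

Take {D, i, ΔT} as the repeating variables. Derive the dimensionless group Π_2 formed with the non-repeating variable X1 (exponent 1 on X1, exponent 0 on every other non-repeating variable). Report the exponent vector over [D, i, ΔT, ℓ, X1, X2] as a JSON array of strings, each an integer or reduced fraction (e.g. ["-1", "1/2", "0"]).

["1", "-3", "0", "0", "1", "0"]

Exponent matrix [Θ,L,I] × [D,i,ΔT,ℓ,X1,X2]:
  Θ: [ 0  0  1  0  0 -1]
  L: [ 1  0  0  1 -1  3]
  I: [ 0  1  0  0  3  0]
Echelon form has 3 nonzero rows (pivots: D,i,ΔT)
Pivot set = {D,i,ΔT}, free = {ℓ,X1,X2}
RREF:
  r0: [   1    0    0    1   -1    3]
  r1: [   0    1    0    0    3    0]
  r2: [   0    0    1    0    0   -1]
Fix exponent of X1 at 1, ℓ at 0, X2 at 0; solve each RREF row for its pivot's exponent:
  r0: exp(D) + (-1)·1 = 0 ⇒ exp(D) = 1
  r1: exp(i) + (3)·1 = 0 ⇒ exp(i) = -3
  r2: exp(ΔT) + (0)·1 = 0 ⇒ exp(ΔT) = 0
Π_2 = D · i^-3 · X1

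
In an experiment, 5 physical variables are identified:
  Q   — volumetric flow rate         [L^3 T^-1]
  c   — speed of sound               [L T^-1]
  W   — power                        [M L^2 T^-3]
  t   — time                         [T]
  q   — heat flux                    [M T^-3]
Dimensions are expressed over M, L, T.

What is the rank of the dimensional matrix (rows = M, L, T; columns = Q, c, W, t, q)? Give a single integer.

Write exponents as rows M,L,T / cols Q,c,W,t,q:
  M: [ 0  0  1  0  1]
  L: [ 3  1  2  0  0]
  T: [-1 -1 -3  1 -3]
Echelon form has 3 nonzero rows (pivots: Q,c,W)

3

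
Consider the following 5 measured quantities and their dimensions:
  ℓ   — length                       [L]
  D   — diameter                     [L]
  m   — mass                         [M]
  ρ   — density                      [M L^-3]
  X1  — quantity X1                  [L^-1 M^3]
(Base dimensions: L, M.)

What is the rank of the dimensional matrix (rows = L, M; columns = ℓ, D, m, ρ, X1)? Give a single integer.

2

Dimensional matrix (L×M by ℓ×D×m×ρ×X1):
  L: [ 1  1  0 -3 -1]
  M: [ 0  0  1  1  3]
RREF → pivots at {ℓ,m} ⇒ r = 2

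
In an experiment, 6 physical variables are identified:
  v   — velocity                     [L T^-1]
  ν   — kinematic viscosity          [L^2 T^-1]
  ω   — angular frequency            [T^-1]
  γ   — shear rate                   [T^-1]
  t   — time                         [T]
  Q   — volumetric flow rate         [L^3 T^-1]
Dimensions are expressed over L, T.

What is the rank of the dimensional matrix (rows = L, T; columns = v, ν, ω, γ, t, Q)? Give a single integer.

Dimensional matrix (L×T by v×ν×ω×γ×t×Q):
  L: [ 1  2  0  0  0  3]
  T: [-1 -1 -1 -1  1 -1]
Row reduction gives pivot columns v,ν; rank = 2

2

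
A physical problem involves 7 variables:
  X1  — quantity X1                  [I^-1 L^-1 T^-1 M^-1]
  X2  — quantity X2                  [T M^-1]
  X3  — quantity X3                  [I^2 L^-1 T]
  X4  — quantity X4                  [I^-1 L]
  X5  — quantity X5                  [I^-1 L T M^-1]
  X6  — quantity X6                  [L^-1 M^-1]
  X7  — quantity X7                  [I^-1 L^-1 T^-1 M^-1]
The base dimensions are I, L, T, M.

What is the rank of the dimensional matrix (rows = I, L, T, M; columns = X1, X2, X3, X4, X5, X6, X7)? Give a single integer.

3

Dimensional matrix (I×L×T×M by X1×X2×X3×X4×X5×X6×X7):
  I: [-1  0  2 -1 -1  0 -1]
  L: [-1  0 -1  1  1 -1 -1]
  T: [-1  1  1  0  1  0 -1]
  M: [-1 -1  0  0 -1 -1 -1]
Row reduction gives pivot columns X1,X2,X3; rank = 3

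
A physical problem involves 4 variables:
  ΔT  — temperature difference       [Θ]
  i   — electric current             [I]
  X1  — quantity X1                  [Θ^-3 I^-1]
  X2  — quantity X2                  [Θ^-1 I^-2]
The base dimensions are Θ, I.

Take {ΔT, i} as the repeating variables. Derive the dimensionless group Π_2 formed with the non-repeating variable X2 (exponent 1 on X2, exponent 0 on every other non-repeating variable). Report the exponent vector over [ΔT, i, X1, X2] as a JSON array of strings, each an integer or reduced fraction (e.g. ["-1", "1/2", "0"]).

["1", "2", "0", "1"]

Exponent matrix [Θ,I] × [ΔT,i,X1,X2]:
  Θ: [ 1  0 -3 -1]
  I: [ 0  1 -1 -2]
Echelon form has 2 nonzero rows (pivots: ΔT,i)
Repeat: ΔT,i; free: X1,X2
RREF:
  r0: [   1    0   -3   -1]
  r1: [   0    1   -1   -2]
Fix exponent of X2 at 1, X1 at 0; solve each RREF row for its pivot's exponent:
  r0: exp(ΔT) + (-1)·1 = 0 ⇒ exp(ΔT) = 1
  r1: exp(i) + (-2)·1 = 0 ⇒ exp(i) = 2
Π_2 = ΔT · i^2 · X2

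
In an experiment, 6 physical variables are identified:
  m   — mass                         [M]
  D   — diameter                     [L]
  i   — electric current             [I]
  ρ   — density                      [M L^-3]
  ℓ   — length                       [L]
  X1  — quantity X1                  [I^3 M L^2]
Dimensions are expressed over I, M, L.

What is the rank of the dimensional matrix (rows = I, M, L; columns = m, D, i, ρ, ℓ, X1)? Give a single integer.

3

Dimensional matrix (I×M×L by m×D×i×ρ×ℓ×X1):
  I: [ 0  0  1  0  0  3]
  M: [ 1  0  0  1  0  1]
  L: [ 0  1  0 -3  1  2]
RREF → pivots at {m,D,i} ⇒ r = 3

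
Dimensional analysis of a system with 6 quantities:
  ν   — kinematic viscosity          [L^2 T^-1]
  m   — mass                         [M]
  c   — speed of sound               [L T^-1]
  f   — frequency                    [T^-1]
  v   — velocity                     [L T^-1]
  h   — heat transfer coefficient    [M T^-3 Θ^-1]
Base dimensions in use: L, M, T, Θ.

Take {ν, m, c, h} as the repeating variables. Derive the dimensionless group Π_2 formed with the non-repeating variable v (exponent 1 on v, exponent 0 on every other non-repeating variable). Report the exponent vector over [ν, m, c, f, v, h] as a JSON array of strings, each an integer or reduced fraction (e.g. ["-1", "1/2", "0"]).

Write exponents as rows L,M,T,Θ / cols ν,m,c,f,v,h:
  L: [ 2  0  1  0  1  0]
  M: [ 0  1  0  0  0  1]
  T: [-1  0 -1 -1 -1 -3]
  Θ: [ 0  0  0  0  0 -1]
RREF → pivots at {ν,m,c,h} ⇒ r = 4
Pivot set = {ν,m,c,h}, free = {f,v}
RREF:
  r0: [   1    0    0   -1    0    0]
  r1: [   0    1    0    0    0    0]
  r2: [   0    0    1    2    1    0]
  r3: [   0    0    0    0    0    1]
Fix exponent of v at 1, f at 0; solve each RREF row for its pivot's exponent:
  r0: exp(ν) + (0)·1 = 0 ⇒ exp(ν) = 0
  r1: exp(m) + (0)·1 = 0 ⇒ exp(m) = 0
  r2: exp(c) + (1)·1 = 0 ⇒ exp(c) = -1
  r3: exp(h) + (0)·1 = 0 ⇒ exp(h) = 0
Π_2 = c^-1 · v

["0", "0", "-1", "0", "1", "0"]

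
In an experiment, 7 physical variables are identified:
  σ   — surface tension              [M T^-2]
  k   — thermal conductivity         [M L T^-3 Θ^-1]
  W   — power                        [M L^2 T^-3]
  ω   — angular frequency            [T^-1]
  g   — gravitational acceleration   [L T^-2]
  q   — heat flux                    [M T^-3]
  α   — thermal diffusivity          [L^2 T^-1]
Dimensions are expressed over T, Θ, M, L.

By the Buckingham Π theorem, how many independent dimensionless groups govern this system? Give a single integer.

3

Exponent matrix [T,Θ,M,L] × [σ,k,W,ω,g,q,α]:
  T: [-2 -3 -3 -1 -2 -3 -1]
  Θ: [ 0 -1  0  0  0  0  0]
  M: [ 1  1  1  0  0  1  0]
  L: [ 0  1  2  0  1  0  2]
Echelon form has 4 nonzero rows (pivots: σ,k,W,ω)
7 vars − rank 4 = 3 Π groups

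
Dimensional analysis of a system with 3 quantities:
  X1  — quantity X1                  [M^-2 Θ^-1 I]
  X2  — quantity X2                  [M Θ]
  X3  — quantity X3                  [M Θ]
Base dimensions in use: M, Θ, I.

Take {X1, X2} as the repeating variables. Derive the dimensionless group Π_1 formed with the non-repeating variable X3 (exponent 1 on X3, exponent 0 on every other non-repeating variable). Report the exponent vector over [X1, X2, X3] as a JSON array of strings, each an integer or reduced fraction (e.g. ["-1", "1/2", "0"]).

["0", "-1", "1"]

Exponent matrix [M,Θ,I] × [X1,X2,X3]:
  M: [-2  1  1]
  Θ: [-1  1  1]
  I: [ 1  0  0]
Row reduction gives pivot columns X1,X2; rank = 2
Pivot set = {X1,X2}, free = {X3}
RREF:
  r0: [   1    0    0]
  r1: [   0    1    1]
  r2: [   0    0    0]
Fix exponent of X3 at 1; solve each RREF row for its pivot's exponent:
  r0: exp(X1) + (0)·1 = 0 ⇒ exp(X1) = 0
  r1: exp(X2) + (1)·1 = 0 ⇒ exp(X2) = -1
Π_1 = X2^-1 · X3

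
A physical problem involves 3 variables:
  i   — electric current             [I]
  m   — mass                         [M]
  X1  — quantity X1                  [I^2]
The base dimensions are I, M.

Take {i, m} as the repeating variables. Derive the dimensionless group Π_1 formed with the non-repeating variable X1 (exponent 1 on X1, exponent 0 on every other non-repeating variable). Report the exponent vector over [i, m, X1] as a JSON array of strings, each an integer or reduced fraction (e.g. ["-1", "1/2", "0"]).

["-2", "0", "1"]

Exponent matrix [I,M] × [i,m,X1]:
  I: [ 1  0  2]
  M: [ 0  1  0]
RREF → pivots at {i,m} ⇒ r = 2
Repeat: i,m; free: X1
RREF:
  r0: [   1    0    2]
  r1: [   0    1    0]
Fix exponent of X1 at 1; solve each RREF row for its pivot's exponent:
  r0: exp(i) + (2)·1 = 0 ⇒ exp(i) = -2
  r1: exp(m) + (0)·1 = 0 ⇒ exp(m) = 0
Π_1 = i^-2 · X1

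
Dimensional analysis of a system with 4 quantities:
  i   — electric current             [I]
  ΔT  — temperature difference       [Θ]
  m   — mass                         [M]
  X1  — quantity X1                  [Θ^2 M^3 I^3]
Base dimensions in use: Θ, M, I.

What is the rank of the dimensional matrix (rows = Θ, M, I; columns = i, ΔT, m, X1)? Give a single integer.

3

Dimensional matrix (Θ×M×I by i×ΔT×m×X1):
  Θ: [ 0  1  0  2]
  M: [ 0  0  1  3]
  I: [ 1  0  0  3]
Echelon form has 3 nonzero rows (pivots: i,ΔT,m)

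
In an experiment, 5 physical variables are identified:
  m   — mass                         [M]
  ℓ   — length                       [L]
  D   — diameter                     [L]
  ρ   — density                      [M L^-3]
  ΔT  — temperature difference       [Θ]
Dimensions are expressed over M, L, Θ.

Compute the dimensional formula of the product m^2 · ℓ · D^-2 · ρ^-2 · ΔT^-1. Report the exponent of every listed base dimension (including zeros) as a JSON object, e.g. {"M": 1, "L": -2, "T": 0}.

Write exponents as rows M,L,Θ / cols m,ℓ,D,ρ,ΔT:
  M: [ 1  0  0  1  0]
  L: [ 0  1  1 -3  0]
  Θ: [ 0  0  0  0  1]
  [M]: (2)·1+(1)·0+(-2)·0+(-2)·1+(-1)·0 = 0
  [L]: (2)·0+(1)·1+(-2)·1+(-2)·-3+(-1)·0 = 5
  [Θ]: (2)·0+(1)·0+(-2)·0+(-2)·0+(-1)·1 = -1
⇒ L^5 Θ^-1

{"M": 0, "L": 5, "Θ": -1}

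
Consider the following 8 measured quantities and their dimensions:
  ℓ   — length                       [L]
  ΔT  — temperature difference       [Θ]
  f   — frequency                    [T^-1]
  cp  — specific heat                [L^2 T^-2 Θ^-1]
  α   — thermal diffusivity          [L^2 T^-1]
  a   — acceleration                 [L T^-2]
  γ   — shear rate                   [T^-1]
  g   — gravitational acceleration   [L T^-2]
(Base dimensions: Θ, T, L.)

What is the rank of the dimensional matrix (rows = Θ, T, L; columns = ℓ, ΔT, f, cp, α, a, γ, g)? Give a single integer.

3

Exponent matrix [Θ,T,L] × [ℓ,ΔT,f,cp,α,a,γ,g]:
  Θ: [ 0  1  0 -1  0  0  0  0]
  T: [ 0  0 -1 -2 -1 -2 -1 -2]
  L: [ 1  0  0  2  2  1  0  1]
RREF → pivots at {ℓ,ΔT,f} ⇒ r = 3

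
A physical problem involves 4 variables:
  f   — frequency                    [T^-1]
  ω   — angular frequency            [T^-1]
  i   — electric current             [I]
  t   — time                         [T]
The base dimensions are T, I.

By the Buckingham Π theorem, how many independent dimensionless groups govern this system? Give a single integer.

2

Write exponents as rows T,I / cols f,ω,i,t:
  T: [-1 -1  0  1]
  I: [ 0  0  1  0]
Echelon form has 2 nonzero rows (pivots: f,i)
n=4, r=2 ⇒ 2 dimensionless groups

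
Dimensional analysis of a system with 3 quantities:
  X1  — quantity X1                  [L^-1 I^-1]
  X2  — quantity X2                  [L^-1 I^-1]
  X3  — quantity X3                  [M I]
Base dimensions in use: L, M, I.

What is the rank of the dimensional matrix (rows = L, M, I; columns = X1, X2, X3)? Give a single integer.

Write exponents as rows L,M,I / cols X1,X2,X3:
  L: [-1 -1  0]
  M: [ 0  0  1]
  I: [-1 -1  1]
Echelon form has 2 nonzero rows (pivots: X1,X3)

2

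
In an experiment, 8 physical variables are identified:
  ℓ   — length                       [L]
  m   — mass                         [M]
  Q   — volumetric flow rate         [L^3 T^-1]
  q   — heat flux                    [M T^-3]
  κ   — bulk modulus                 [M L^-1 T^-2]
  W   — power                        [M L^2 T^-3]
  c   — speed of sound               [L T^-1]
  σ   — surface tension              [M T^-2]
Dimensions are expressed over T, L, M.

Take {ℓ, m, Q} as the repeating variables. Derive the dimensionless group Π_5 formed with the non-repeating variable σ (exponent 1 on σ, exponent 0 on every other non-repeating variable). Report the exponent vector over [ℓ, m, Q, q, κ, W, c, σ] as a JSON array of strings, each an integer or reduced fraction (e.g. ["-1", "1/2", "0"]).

["6", "-1", "-2", "0", "0", "0", "0", "1"]

Write exponents as rows T,L,M / cols ℓ,m,Q,q,κ,W,c,σ:
  T: [ 0  0 -1 -3 -2 -3 -1 -2]
  L: [ 1  0  3  0 -1  2  1  0]
  M: [ 0  1  0  1  1  1  0  1]
Row reduction gives pivot columns ℓ,m,Q; rank = 3
Pivot set = {ℓ,m,Q}, free = {q,κ,W,c,σ}
RREF:
  r0: [   1    0    0   -9   -7   -7   -2   -6]
  r1: [   0    1    0    1    1    1    0    1]
  r2: [   0    0    1    3    2    3    1    2]
Fix exponent of σ at 1, q at 0, κ at 0, W at 0, c at 0; solve each RREF row for its pivot's exponent:
  r0: exp(ℓ) + (-6)·1 = 0 ⇒ exp(ℓ) = 6
  r1: exp(m) + (1)·1 = 0 ⇒ exp(m) = -1
  r2: exp(Q) + (2)·1 = 0 ⇒ exp(Q) = -2
Π_5 = ℓ^6 · m^-1 · Q^-2 · σ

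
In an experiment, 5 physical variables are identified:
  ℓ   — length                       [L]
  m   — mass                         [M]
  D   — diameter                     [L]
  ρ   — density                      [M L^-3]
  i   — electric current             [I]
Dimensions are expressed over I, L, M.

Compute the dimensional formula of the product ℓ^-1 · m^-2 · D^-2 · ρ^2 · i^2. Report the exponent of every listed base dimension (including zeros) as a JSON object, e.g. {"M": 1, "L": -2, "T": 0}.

{"I": 2, "L": -9, "M": 0}

Exponent matrix [I,L,M] × [ℓ,m,D,ρ,i]:
  I: [ 0  0  0  0  1]
  L: [ 1  0  1 -3  0]
  M: [ 0  1  0  1  0]
  [I]: (-1)·0+(-2)·0+(-2)·0+(2)·0+(2)·1 = 2
  [L]: (-1)·1+(-2)·0+(-2)·1+(2)·-3+(2)·0 = -9
  [M]: (-1)·0+(-2)·1+(-2)·0+(2)·1+(2)·0 = 0
⇒ I^2 L^-9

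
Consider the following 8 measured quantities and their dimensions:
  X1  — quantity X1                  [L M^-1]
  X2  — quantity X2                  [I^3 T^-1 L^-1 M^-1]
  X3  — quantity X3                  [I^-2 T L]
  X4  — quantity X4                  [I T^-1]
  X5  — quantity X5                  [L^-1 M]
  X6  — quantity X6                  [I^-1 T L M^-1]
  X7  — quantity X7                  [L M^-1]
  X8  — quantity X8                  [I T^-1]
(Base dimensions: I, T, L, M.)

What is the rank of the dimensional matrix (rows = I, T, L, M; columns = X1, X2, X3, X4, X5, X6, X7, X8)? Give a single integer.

Dimensional matrix (I×T×L×M by X1×X2×X3×X4×X5×X6×X7×X8):
  I: [ 0  3 -2  1  0 -1  0  1]
  T: [ 0 -1  1 -1  0  1  0 -1]
  L: [ 1 -1  1  0 -1  1  1  0]
  M: [-1 -1  0  0  1 -1 -1  0]
RREF → pivots at {X1,X2,X3} ⇒ r = 3

3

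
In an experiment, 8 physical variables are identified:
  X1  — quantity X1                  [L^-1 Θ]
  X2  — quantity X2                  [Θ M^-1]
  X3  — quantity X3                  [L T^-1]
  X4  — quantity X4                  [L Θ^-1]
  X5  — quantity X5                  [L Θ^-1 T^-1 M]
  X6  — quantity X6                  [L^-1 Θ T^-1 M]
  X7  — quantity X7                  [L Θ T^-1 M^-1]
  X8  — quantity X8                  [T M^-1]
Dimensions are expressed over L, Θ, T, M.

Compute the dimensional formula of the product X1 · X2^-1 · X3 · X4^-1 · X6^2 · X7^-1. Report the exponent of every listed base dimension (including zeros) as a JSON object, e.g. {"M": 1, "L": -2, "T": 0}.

Exponent matrix [L,Θ,T,M] × [X1,X2,X3,X4,X5,X6,X7,X8]:
  L: [-1  0  1  1  1 -1  1  0]
  Θ: [ 1  1  0 -1 -1  1  1  0]
  T: [ 0  0 -1  0 -1 -1 -1  1]
  M: [ 0 -1  0  0  1  1 -1 -1]
  [L]: (1)·-1+(-1)·0+(1)·1+(-1)·1+(2)·-1+(-1)·1 = -4
  [Θ]: (1)·1+(-1)·1+(1)·0+(-1)·-1+(2)·1+(-1)·1 = 2
  [T]: (1)·0+(-1)·0+(1)·-1+(-1)·0+(2)·-1+(-1)·-1 = -2
  [M]: (1)·0+(-1)·-1+(1)·0+(-1)·0+(2)·1+(-1)·-1 = 4
⇒ L^-4 Θ^2 T^-2 M^4

{"L": -4, "Θ": 2, "T": -2, "M": 4}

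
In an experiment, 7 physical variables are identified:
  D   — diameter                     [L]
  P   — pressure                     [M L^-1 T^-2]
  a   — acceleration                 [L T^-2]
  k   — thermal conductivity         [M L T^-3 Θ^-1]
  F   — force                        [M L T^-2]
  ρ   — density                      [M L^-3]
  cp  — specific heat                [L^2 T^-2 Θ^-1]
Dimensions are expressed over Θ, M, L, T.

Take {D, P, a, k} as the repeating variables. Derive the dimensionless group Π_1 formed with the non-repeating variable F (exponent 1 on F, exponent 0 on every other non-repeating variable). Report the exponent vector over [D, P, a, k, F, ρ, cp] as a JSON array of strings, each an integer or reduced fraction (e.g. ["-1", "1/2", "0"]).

Dimensional matrix (Θ×M×L×T by D×P×a×k×F×ρ×cp):
  Θ: [ 0  0  0 -1  0  0 -1]
  M: [ 0  1  0  1  1  1  0]
  L: [ 1 -1  1  1  1 -3  2]
  T: [ 0 -2 -2 -3 -2  0 -2]
RREF → pivots at {D,P,a,k} ⇒ r = 4
Repeat: D,P,a,k; free: F,ρ,cp
RREF:
  r0: [   1    0    0    0    2   -1 -1/2]
  r1: [   0    1    0    0    1    1   -1]
  r2: [   0    0    1    0    0   -1  1/2]
  r3: [   0    0    0    1    0    0    1]
Fix exponent of F at 1, ρ at 0, cp at 0; solve each RREF row for its pivot's exponent:
  r0: exp(D) + (2)·1 = 0 ⇒ exp(D) = -2
  r1: exp(P) + (1)·1 = 0 ⇒ exp(P) = -1
  r2: exp(a) + (0)·1 = 0 ⇒ exp(a) = 0
  r3: exp(k) + (0)·1 = 0 ⇒ exp(k) = 0
Π_1 = D^-2 · P^-1 · F

["-2", "-1", "0", "0", "1", "0", "0"]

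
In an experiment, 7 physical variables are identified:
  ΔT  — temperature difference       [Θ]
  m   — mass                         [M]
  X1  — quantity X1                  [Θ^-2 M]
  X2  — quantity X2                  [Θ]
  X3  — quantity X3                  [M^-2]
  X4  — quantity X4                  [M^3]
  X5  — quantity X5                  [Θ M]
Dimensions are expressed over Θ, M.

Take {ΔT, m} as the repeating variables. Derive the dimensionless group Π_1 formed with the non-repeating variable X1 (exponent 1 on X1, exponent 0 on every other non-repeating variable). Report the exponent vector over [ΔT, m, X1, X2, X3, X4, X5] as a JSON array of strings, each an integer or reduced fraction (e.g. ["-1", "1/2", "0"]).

Write exponents as rows Θ,M / cols ΔT,m,X1,X2,X3,X4,X5:
  Θ: [ 1  0 -2  1  0  0  1]
  M: [ 0  1  1  0 -2  3  1]
Row reduction gives pivot columns ΔT,m; rank = 2
Repeat: ΔT,m; free: X1,X2,X3,X4,X5
RREF:
  r0: [   1    0   -2    1    0    0    1]
  r1: [   0    1    1    0   -2    3    1]
Fix exponent of X1 at 1, X2 at 0, X3 at 0, X4 at 0, X5 at 0; solve each RREF row for its pivot's exponent:
  r0: exp(ΔT) + (-2)·1 = 0 ⇒ exp(ΔT) = 2
  r1: exp(m) + (1)·1 = 0 ⇒ exp(m) = -1
Π_1 = ΔT^2 · m^-1 · X1

["2", "-1", "1", "0", "0", "0", "0"]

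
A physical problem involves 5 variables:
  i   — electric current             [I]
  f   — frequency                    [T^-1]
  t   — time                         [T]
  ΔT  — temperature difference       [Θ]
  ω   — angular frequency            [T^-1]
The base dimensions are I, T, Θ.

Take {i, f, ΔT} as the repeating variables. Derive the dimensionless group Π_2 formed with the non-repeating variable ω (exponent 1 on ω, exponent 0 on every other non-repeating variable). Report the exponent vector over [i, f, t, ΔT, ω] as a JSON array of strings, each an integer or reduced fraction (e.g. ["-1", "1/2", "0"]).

Dimensional matrix (I×T×Θ by i×f×t×ΔT×ω):
  I: [ 1  0  0  0  0]
  T: [ 0 -1  1  0 -1]
  Θ: [ 0  0  0  1  0]
Row reduction gives pivot columns i,f,ΔT; rank = 3
Repeat: i,f,ΔT; free: t,ω
RREF:
  r0: [   1    0    0    0    0]
  r1: [   0    1   -1    0    1]
  r2: [   0    0    0    1    0]
Fix exponent of ω at 1, t at 0; solve each RREF row for its pivot's exponent:
  r0: exp(i) + (0)·1 = 0 ⇒ exp(i) = 0
  r1: exp(f) + (1)·1 = 0 ⇒ exp(f) = -1
  r2: exp(ΔT) + (0)·1 = 0 ⇒ exp(ΔT) = 0
Π_2 = f^-1 · ω

["0", "-1", "0", "0", "1"]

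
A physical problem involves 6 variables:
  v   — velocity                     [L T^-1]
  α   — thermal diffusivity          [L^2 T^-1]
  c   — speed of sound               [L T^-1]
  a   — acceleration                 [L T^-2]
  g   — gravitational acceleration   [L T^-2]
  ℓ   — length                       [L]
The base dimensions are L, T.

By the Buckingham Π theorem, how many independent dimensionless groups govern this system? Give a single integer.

4

Write exponents as rows L,T / cols v,α,c,a,g,ℓ:
  L: [ 1  2  1  1  1  1]
  T: [-1 -1 -1 -2 -2  0]
Row reduction gives pivot columns v,α; rank = 2
Π count = n − r = 6 − 2 = 4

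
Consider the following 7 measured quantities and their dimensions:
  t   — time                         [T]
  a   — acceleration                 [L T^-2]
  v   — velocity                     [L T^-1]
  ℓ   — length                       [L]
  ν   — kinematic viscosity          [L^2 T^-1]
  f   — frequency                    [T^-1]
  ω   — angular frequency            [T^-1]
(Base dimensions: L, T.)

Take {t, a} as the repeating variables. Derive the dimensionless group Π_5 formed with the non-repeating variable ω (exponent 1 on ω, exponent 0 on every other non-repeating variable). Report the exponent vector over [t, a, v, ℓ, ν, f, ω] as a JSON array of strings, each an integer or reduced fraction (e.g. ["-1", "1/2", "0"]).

Dimensional matrix (L×T by t×a×v×ℓ×ν×f×ω):
  L: [ 0  1  1  1  2  0  0]
  T: [ 1 -2 -1  0 -1 -1 -1]
Echelon form has 2 nonzero rows (pivots: t,a)
Repeat: t,a; free: v,ℓ,ν,f,ω
RREF:
  r0: [   1    0    1    2    3   -1   -1]
  r1: [   0    1    1    1    2    0    0]
Fix exponent of ω at 1, v at 0, ℓ at 0, ν at 0, f at 0; solve each RREF row for its pivot's exponent:
  r0: exp(t) + (-1)·1 = 0 ⇒ exp(t) = 1
  r1: exp(a) + (0)·1 = 0 ⇒ exp(a) = 0
Π_5 = t · ω

["1", "0", "0", "0", "0", "0", "1"]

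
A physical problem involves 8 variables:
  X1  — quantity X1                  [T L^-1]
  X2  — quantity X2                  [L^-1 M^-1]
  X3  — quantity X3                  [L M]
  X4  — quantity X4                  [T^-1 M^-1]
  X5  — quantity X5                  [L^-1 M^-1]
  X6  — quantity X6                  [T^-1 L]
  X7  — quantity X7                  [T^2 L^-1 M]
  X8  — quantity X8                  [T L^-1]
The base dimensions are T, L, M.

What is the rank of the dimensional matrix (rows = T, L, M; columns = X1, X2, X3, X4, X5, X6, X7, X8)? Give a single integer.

Exponent matrix [T,L,M] × [X1,X2,X3,X4,X5,X6,X7,X8]:
  T: [ 1  0  0 -1  0 -1  2  1]
  L: [-1 -1  1  0 -1  1 -1 -1]
  M: [ 0 -1  1 -1 -1  0  1  0]
RREF → pivots at {X1,X2} ⇒ r = 2

2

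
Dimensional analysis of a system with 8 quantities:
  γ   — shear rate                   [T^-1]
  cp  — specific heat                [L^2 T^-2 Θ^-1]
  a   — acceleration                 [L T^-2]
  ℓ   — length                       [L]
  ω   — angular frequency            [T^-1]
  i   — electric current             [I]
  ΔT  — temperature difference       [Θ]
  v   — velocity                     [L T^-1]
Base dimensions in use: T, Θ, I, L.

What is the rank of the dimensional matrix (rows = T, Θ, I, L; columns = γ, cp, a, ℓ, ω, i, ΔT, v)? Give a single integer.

4

Exponent matrix [T,Θ,I,L] × [γ,cp,a,ℓ,ω,i,ΔT,v]:
  T: [-1 -2 -2  0 -1  0  0 -1]
  Θ: [ 0 -1  0  0  0  0  1  0]
  I: [ 0  0  0  0  0  1  0  0]
  L: [ 0  2  1  1  0  0  0  1]
RREF → pivots at {γ,cp,a,i} ⇒ r = 4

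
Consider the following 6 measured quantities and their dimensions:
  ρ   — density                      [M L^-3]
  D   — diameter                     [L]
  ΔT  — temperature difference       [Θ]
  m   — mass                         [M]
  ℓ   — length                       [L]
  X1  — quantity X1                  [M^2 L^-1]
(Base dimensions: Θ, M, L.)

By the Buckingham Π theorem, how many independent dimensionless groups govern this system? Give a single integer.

Dimensional matrix (Θ×M×L by ρ×D×ΔT×m×ℓ×X1):
  Θ: [ 0  0  1  0  0  0]
  M: [ 1  0  0  1  0  2]
  L: [-3  1  0  0  1 -1]
Echelon form has 3 nonzero rows (pivots: ρ,D,ΔT)
Π count = n − r = 6 − 3 = 3

3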